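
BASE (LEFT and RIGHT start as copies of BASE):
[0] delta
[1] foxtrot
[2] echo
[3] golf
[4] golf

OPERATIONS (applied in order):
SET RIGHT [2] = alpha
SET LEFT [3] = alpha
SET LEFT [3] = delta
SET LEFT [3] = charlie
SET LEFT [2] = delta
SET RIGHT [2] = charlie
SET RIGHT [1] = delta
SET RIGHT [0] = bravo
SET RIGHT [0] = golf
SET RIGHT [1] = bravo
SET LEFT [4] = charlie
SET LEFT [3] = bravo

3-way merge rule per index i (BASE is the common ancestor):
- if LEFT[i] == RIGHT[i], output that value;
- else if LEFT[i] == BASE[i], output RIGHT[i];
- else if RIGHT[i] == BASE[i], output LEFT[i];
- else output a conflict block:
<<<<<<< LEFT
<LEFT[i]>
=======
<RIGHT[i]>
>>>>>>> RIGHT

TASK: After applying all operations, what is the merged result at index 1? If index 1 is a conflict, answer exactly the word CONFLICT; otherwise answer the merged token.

Final LEFT:  [delta, foxtrot, delta, bravo, charlie]
Final RIGHT: [golf, bravo, charlie, golf, golf]
i=0: L=delta=BASE, R=golf -> take RIGHT -> golf
i=1: L=foxtrot=BASE, R=bravo -> take RIGHT -> bravo
i=2: BASE=echo L=delta R=charlie all differ -> CONFLICT
i=3: L=bravo, R=golf=BASE -> take LEFT -> bravo
i=4: L=charlie, R=golf=BASE -> take LEFT -> charlie
Index 1 -> bravo

Answer: bravo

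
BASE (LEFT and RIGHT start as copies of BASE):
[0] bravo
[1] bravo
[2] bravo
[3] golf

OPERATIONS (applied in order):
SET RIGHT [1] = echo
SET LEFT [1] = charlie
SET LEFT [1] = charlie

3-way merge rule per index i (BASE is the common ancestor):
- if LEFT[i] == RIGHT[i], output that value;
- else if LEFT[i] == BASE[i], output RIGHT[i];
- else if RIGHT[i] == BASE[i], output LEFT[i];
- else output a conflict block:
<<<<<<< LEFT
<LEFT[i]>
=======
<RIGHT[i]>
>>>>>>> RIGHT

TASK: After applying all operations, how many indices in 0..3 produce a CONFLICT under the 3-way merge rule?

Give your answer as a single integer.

Final LEFT:  [bravo, charlie, bravo, golf]
Final RIGHT: [bravo, echo, bravo, golf]
i=0: L=bravo R=bravo -> agree -> bravo
i=1: BASE=bravo L=charlie R=echo all differ -> CONFLICT
i=2: L=bravo R=bravo -> agree -> bravo
i=3: L=golf R=golf -> agree -> golf
Conflict count: 1

Answer: 1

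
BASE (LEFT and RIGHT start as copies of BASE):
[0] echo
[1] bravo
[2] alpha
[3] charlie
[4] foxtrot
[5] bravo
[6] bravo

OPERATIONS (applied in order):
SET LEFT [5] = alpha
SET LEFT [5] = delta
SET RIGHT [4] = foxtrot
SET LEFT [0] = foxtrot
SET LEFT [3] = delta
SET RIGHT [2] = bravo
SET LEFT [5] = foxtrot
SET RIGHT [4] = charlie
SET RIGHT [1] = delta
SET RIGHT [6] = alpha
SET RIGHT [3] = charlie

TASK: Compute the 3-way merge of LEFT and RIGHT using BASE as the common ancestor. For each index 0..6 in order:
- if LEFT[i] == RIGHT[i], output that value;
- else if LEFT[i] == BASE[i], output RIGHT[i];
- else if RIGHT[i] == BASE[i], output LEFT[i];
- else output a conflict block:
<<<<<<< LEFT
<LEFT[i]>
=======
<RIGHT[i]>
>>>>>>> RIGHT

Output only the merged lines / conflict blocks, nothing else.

Answer: foxtrot
delta
bravo
delta
charlie
foxtrot
alpha

Derivation:
Final LEFT:  [foxtrot, bravo, alpha, delta, foxtrot, foxtrot, bravo]
Final RIGHT: [echo, delta, bravo, charlie, charlie, bravo, alpha]
i=0: L=foxtrot, R=echo=BASE -> take LEFT -> foxtrot
i=1: L=bravo=BASE, R=delta -> take RIGHT -> delta
i=2: L=alpha=BASE, R=bravo -> take RIGHT -> bravo
i=3: L=delta, R=charlie=BASE -> take LEFT -> delta
i=4: L=foxtrot=BASE, R=charlie -> take RIGHT -> charlie
i=5: L=foxtrot, R=bravo=BASE -> take LEFT -> foxtrot
i=6: L=bravo=BASE, R=alpha -> take RIGHT -> alpha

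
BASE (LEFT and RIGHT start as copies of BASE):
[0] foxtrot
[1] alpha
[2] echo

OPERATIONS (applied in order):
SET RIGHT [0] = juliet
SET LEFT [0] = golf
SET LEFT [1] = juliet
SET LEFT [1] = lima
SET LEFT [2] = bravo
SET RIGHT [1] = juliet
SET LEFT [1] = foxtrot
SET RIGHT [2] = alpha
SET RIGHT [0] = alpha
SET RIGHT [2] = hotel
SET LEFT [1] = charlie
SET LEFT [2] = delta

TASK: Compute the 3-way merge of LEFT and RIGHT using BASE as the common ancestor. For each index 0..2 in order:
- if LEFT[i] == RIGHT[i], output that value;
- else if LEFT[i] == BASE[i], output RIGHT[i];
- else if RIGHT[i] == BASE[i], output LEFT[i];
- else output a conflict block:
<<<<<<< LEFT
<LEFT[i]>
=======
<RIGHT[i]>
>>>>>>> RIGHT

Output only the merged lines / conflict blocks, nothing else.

Answer: <<<<<<< LEFT
golf
=======
alpha
>>>>>>> RIGHT
<<<<<<< LEFT
charlie
=======
juliet
>>>>>>> RIGHT
<<<<<<< LEFT
delta
=======
hotel
>>>>>>> RIGHT

Derivation:
Final LEFT:  [golf, charlie, delta]
Final RIGHT: [alpha, juliet, hotel]
i=0: BASE=foxtrot L=golf R=alpha all differ -> CONFLICT
i=1: BASE=alpha L=charlie R=juliet all differ -> CONFLICT
i=2: BASE=echo L=delta R=hotel all differ -> CONFLICT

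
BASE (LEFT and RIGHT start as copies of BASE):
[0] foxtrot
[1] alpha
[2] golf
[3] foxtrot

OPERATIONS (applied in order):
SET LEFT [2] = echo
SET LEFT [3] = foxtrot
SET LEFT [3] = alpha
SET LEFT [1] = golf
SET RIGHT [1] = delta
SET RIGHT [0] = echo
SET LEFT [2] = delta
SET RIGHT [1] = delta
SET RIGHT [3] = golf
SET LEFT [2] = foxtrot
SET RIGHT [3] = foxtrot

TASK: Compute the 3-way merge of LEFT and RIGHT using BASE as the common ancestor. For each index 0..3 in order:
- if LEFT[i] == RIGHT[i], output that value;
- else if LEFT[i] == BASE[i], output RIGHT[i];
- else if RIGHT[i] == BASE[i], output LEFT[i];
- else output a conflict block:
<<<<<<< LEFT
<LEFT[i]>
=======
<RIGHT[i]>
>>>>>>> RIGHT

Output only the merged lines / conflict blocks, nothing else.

Answer: echo
<<<<<<< LEFT
golf
=======
delta
>>>>>>> RIGHT
foxtrot
alpha

Derivation:
Final LEFT:  [foxtrot, golf, foxtrot, alpha]
Final RIGHT: [echo, delta, golf, foxtrot]
i=0: L=foxtrot=BASE, R=echo -> take RIGHT -> echo
i=1: BASE=alpha L=golf R=delta all differ -> CONFLICT
i=2: L=foxtrot, R=golf=BASE -> take LEFT -> foxtrot
i=3: L=alpha, R=foxtrot=BASE -> take LEFT -> alpha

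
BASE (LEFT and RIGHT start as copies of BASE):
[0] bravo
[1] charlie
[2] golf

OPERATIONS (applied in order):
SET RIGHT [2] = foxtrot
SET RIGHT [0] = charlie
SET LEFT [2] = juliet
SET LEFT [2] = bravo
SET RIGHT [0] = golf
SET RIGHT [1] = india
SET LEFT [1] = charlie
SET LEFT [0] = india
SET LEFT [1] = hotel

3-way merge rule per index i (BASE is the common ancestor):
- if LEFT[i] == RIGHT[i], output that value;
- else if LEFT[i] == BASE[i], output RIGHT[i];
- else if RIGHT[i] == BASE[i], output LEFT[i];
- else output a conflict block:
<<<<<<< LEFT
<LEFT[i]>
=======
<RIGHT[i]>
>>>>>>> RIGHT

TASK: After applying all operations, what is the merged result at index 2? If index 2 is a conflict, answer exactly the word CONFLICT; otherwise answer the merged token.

Answer: CONFLICT

Derivation:
Final LEFT:  [india, hotel, bravo]
Final RIGHT: [golf, india, foxtrot]
i=0: BASE=bravo L=india R=golf all differ -> CONFLICT
i=1: BASE=charlie L=hotel R=india all differ -> CONFLICT
i=2: BASE=golf L=bravo R=foxtrot all differ -> CONFLICT
Index 2 -> CONFLICT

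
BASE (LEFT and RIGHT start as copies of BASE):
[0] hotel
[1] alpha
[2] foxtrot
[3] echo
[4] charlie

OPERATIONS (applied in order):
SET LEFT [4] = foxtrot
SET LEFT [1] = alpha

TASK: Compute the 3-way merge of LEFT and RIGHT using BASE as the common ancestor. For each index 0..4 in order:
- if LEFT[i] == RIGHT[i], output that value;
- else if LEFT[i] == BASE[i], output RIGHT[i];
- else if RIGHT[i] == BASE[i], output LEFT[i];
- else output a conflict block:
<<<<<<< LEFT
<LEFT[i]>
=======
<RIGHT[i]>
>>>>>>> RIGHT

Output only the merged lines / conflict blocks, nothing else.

Answer: hotel
alpha
foxtrot
echo
foxtrot

Derivation:
Final LEFT:  [hotel, alpha, foxtrot, echo, foxtrot]
Final RIGHT: [hotel, alpha, foxtrot, echo, charlie]
i=0: L=hotel R=hotel -> agree -> hotel
i=1: L=alpha R=alpha -> agree -> alpha
i=2: L=foxtrot R=foxtrot -> agree -> foxtrot
i=3: L=echo R=echo -> agree -> echo
i=4: L=foxtrot, R=charlie=BASE -> take LEFT -> foxtrot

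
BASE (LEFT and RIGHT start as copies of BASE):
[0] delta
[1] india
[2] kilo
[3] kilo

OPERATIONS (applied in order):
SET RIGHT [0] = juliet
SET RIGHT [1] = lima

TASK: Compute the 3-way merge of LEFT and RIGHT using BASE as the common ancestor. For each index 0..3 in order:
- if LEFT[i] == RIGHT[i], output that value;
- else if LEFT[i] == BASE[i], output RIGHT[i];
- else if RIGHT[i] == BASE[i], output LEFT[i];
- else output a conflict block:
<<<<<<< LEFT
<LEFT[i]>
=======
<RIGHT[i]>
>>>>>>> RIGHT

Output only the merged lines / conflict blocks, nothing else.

Answer: juliet
lima
kilo
kilo

Derivation:
Final LEFT:  [delta, india, kilo, kilo]
Final RIGHT: [juliet, lima, kilo, kilo]
i=0: L=delta=BASE, R=juliet -> take RIGHT -> juliet
i=1: L=india=BASE, R=lima -> take RIGHT -> lima
i=2: L=kilo R=kilo -> agree -> kilo
i=3: L=kilo R=kilo -> agree -> kilo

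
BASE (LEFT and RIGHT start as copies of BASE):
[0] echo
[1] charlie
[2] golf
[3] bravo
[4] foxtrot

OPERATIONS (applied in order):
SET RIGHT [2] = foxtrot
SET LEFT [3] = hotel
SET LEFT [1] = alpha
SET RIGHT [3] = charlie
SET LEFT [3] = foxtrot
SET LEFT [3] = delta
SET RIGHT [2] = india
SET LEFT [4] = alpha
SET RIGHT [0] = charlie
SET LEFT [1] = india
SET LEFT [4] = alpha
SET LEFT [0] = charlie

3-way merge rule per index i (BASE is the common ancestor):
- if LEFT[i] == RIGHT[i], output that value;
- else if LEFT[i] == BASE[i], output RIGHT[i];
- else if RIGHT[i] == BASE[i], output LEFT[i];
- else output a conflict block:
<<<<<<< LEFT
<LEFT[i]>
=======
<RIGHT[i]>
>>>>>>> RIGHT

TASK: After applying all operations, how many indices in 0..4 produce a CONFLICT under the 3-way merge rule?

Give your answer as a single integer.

Answer: 1

Derivation:
Final LEFT:  [charlie, india, golf, delta, alpha]
Final RIGHT: [charlie, charlie, india, charlie, foxtrot]
i=0: L=charlie R=charlie -> agree -> charlie
i=1: L=india, R=charlie=BASE -> take LEFT -> india
i=2: L=golf=BASE, R=india -> take RIGHT -> india
i=3: BASE=bravo L=delta R=charlie all differ -> CONFLICT
i=4: L=alpha, R=foxtrot=BASE -> take LEFT -> alpha
Conflict count: 1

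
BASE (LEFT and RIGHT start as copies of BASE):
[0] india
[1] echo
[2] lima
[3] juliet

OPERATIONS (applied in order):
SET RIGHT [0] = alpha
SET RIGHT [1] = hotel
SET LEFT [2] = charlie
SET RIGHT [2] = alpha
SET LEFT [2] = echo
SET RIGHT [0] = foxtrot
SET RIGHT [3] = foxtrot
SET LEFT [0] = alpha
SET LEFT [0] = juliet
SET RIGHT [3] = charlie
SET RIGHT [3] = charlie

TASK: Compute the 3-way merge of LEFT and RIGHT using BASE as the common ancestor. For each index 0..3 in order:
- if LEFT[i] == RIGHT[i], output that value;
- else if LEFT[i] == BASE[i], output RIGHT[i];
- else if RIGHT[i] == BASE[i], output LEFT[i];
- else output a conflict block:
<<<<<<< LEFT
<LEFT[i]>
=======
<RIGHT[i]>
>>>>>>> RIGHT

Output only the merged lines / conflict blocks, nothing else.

Final LEFT:  [juliet, echo, echo, juliet]
Final RIGHT: [foxtrot, hotel, alpha, charlie]
i=0: BASE=india L=juliet R=foxtrot all differ -> CONFLICT
i=1: L=echo=BASE, R=hotel -> take RIGHT -> hotel
i=2: BASE=lima L=echo R=alpha all differ -> CONFLICT
i=3: L=juliet=BASE, R=charlie -> take RIGHT -> charlie

Answer: <<<<<<< LEFT
juliet
=======
foxtrot
>>>>>>> RIGHT
hotel
<<<<<<< LEFT
echo
=======
alpha
>>>>>>> RIGHT
charlie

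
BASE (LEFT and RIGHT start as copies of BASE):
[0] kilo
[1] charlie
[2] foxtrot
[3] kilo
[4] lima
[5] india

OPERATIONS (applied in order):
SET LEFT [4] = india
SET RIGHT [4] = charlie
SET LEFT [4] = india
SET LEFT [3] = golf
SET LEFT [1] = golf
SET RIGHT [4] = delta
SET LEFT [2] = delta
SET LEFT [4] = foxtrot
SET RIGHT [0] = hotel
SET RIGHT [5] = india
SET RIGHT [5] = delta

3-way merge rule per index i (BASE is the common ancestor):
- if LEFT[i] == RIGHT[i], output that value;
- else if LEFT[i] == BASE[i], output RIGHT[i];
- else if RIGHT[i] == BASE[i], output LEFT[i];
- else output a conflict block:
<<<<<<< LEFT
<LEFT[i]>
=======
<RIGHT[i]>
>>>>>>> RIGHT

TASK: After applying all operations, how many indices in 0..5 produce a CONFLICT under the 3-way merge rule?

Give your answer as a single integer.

Answer: 1

Derivation:
Final LEFT:  [kilo, golf, delta, golf, foxtrot, india]
Final RIGHT: [hotel, charlie, foxtrot, kilo, delta, delta]
i=0: L=kilo=BASE, R=hotel -> take RIGHT -> hotel
i=1: L=golf, R=charlie=BASE -> take LEFT -> golf
i=2: L=delta, R=foxtrot=BASE -> take LEFT -> delta
i=3: L=golf, R=kilo=BASE -> take LEFT -> golf
i=4: BASE=lima L=foxtrot R=delta all differ -> CONFLICT
i=5: L=india=BASE, R=delta -> take RIGHT -> delta
Conflict count: 1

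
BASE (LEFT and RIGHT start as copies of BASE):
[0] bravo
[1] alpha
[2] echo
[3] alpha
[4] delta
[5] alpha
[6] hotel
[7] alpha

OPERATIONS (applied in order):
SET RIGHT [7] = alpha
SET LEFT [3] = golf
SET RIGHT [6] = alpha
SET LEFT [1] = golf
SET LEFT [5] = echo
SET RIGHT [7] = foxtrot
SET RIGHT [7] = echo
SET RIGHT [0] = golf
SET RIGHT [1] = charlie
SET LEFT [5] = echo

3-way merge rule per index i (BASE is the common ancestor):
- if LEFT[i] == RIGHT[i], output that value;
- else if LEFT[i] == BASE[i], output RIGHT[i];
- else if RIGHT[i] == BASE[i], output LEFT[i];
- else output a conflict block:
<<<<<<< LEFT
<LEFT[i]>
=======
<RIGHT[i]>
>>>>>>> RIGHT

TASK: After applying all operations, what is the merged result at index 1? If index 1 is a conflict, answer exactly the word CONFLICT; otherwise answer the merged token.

Final LEFT:  [bravo, golf, echo, golf, delta, echo, hotel, alpha]
Final RIGHT: [golf, charlie, echo, alpha, delta, alpha, alpha, echo]
i=0: L=bravo=BASE, R=golf -> take RIGHT -> golf
i=1: BASE=alpha L=golf R=charlie all differ -> CONFLICT
i=2: L=echo R=echo -> agree -> echo
i=3: L=golf, R=alpha=BASE -> take LEFT -> golf
i=4: L=delta R=delta -> agree -> delta
i=5: L=echo, R=alpha=BASE -> take LEFT -> echo
i=6: L=hotel=BASE, R=alpha -> take RIGHT -> alpha
i=7: L=alpha=BASE, R=echo -> take RIGHT -> echo
Index 1 -> CONFLICT

Answer: CONFLICT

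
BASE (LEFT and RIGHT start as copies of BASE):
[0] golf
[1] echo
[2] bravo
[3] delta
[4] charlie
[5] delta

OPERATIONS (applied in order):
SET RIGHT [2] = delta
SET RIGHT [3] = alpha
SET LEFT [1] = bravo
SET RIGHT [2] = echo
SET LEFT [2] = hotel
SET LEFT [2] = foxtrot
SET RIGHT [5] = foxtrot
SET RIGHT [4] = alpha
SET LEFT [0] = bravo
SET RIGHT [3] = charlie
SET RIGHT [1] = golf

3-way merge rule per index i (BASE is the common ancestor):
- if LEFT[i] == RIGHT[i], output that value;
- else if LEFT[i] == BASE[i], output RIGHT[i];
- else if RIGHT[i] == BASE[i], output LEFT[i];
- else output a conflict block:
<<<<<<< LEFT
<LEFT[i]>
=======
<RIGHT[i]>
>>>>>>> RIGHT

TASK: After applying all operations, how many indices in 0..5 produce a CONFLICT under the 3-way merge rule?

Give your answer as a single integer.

Final LEFT:  [bravo, bravo, foxtrot, delta, charlie, delta]
Final RIGHT: [golf, golf, echo, charlie, alpha, foxtrot]
i=0: L=bravo, R=golf=BASE -> take LEFT -> bravo
i=1: BASE=echo L=bravo R=golf all differ -> CONFLICT
i=2: BASE=bravo L=foxtrot R=echo all differ -> CONFLICT
i=3: L=delta=BASE, R=charlie -> take RIGHT -> charlie
i=4: L=charlie=BASE, R=alpha -> take RIGHT -> alpha
i=5: L=delta=BASE, R=foxtrot -> take RIGHT -> foxtrot
Conflict count: 2

Answer: 2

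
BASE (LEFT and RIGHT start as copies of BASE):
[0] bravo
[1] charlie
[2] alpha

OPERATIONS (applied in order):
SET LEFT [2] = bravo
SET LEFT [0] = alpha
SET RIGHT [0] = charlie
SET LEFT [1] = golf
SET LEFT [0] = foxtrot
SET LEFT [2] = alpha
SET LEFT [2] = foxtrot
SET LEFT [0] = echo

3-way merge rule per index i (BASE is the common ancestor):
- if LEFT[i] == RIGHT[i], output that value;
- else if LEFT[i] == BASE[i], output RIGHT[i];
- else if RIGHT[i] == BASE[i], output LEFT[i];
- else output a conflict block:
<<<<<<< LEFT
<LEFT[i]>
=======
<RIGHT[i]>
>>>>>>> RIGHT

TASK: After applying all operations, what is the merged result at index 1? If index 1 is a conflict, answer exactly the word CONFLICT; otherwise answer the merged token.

Answer: golf

Derivation:
Final LEFT:  [echo, golf, foxtrot]
Final RIGHT: [charlie, charlie, alpha]
i=0: BASE=bravo L=echo R=charlie all differ -> CONFLICT
i=1: L=golf, R=charlie=BASE -> take LEFT -> golf
i=2: L=foxtrot, R=alpha=BASE -> take LEFT -> foxtrot
Index 1 -> golf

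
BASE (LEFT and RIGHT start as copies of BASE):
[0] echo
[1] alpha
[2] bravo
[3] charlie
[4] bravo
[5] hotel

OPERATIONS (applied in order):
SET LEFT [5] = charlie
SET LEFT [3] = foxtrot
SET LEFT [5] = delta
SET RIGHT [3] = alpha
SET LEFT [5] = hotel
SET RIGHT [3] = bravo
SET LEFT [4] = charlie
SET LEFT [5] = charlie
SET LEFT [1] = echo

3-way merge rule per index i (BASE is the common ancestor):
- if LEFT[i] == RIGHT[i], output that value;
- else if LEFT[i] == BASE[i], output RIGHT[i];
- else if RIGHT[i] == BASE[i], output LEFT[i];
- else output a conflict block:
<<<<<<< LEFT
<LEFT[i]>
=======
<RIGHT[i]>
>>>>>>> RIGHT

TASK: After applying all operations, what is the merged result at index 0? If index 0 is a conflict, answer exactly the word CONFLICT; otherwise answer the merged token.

Final LEFT:  [echo, echo, bravo, foxtrot, charlie, charlie]
Final RIGHT: [echo, alpha, bravo, bravo, bravo, hotel]
i=0: L=echo R=echo -> agree -> echo
i=1: L=echo, R=alpha=BASE -> take LEFT -> echo
i=2: L=bravo R=bravo -> agree -> bravo
i=3: BASE=charlie L=foxtrot R=bravo all differ -> CONFLICT
i=4: L=charlie, R=bravo=BASE -> take LEFT -> charlie
i=5: L=charlie, R=hotel=BASE -> take LEFT -> charlie
Index 0 -> echo

Answer: echo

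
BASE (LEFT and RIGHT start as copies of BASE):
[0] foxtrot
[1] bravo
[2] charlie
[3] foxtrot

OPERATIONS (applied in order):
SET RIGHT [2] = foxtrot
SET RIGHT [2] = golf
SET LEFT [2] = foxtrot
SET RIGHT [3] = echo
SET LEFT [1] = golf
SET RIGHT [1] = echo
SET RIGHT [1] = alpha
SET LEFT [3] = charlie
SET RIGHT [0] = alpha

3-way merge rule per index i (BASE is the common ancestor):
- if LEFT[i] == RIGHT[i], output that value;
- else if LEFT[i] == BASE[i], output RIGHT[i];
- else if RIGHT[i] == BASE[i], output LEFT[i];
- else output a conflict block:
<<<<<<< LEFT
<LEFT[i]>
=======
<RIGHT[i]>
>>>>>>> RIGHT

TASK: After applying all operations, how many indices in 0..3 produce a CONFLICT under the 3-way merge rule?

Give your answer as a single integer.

Answer: 3

Derivation:
Final LEFT:  [foxtrot, golf, foxtrot, charlie]
Final RIGHT: [alpha, alpha, golf, echo]
i=0: L=foxtrot=BASE, R=alpha -> take RIGHT -> alpha
i=1: BASE=bravo L=golf R=alpha all differ -> CONFLICT
i=2: BASE=charlie L=foxtrot R=golf all differ -> CONFLICT
i=3: BASE=foxtrot L=charlie R=echo all differ -> CONFLICT
Conflict count: 3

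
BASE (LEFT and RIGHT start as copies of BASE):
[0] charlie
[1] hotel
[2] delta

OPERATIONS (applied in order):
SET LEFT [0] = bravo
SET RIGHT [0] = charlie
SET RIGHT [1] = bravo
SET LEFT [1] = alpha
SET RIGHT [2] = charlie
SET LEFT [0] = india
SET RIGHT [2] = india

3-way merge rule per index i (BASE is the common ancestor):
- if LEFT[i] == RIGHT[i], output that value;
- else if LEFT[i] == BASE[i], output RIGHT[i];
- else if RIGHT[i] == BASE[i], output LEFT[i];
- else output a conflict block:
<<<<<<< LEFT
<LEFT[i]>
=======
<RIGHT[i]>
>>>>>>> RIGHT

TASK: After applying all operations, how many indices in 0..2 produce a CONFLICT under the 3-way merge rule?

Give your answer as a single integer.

Answer: 1

Derivation:
Final LEFT:  [india, alpha, delta]
Final RIGHT: [charlie, bravo, india]
i=0: L=india, R=charlie=BASE -> take LEFT -> india
i=1: BASE=hotel L=alpha R=bravo all differ -> CONFLICT
i=2: L=delta=BASE, R=india -> take RIGHT -> india
Conflict count: 1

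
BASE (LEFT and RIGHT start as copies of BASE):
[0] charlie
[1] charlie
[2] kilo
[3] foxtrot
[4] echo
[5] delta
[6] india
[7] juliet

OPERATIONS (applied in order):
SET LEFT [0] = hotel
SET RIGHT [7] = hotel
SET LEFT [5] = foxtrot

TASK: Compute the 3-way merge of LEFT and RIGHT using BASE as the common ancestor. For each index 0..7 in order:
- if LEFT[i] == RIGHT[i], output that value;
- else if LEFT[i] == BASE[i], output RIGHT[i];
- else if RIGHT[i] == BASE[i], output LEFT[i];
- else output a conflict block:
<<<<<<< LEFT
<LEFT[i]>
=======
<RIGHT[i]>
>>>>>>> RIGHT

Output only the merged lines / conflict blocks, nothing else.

Final LEFT:  [hotel, charlie, kilo, foxtrot, echo, foxtrot, india, juliet]
Final RIGHT: [charlie, charlie, kilo, foxtrot, echo, delta, india, hotel]
i=0: L=hotel, R=charlie=BASE -> take LEFT -> hotel
i=1: L=charlie R=charlie -> agree -> charlie
i=2: L=kilo R=kilo -> agree -> kilo
i=3: L=foxtrot R=foxtrot -> agree -> foxtrot
i=4: L=echo R=echo -> agree -> echo
i=5: L=foxtrot, R=delta=BASE -> take LEFT -> foxtrot
i=6: L=india R=india -> agree -> india
i=7: L=juliet=BASE, R=hotel -> take RIGHT -> hotel

Answer: hotel
charlie
kilo
foxtrot
echo
foxtrot
india
hotel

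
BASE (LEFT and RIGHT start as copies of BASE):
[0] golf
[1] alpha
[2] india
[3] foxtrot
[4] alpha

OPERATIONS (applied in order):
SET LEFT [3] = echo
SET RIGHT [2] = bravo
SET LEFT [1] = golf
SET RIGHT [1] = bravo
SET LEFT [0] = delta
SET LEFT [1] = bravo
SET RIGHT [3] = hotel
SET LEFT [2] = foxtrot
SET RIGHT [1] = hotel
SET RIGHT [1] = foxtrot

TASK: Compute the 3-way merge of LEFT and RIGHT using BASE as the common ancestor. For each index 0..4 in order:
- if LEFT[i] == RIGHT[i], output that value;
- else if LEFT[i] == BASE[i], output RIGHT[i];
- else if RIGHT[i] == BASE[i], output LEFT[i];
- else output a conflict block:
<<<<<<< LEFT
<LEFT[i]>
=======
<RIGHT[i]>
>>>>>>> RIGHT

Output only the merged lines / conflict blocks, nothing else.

Final LEFT:  [delta, bravo, foxtrot, echo, alpha]
Final RIGHT: [golf, foxtrot, bravo, hotel, alpha]
i=0: L=delta, R=golf=BASE -> take LEFT -> delta
i=1: BASE=alpha L=bravo R=foxtrot all differ -> CONFLICT
i=2: BASE=india L=foxtrot R=bravo all differ -> CONFLICT
i=3: BASE=foxtrot L=echo R=hotel all differ -> CONFLICT
i=4: L=alpha R=alpha -> agree -> alpha

Answer: delta
<<<<<<< LEFT
bravo
=======
foxtrot
>>>>>>> RIGHT
<<<<<<< LEFT
foxtrot
=======
bravo
>>>>>>> RIGHT
<<<<<<< LEFT
echo
=======
hotel
>>>>>>> RIGHT
alpha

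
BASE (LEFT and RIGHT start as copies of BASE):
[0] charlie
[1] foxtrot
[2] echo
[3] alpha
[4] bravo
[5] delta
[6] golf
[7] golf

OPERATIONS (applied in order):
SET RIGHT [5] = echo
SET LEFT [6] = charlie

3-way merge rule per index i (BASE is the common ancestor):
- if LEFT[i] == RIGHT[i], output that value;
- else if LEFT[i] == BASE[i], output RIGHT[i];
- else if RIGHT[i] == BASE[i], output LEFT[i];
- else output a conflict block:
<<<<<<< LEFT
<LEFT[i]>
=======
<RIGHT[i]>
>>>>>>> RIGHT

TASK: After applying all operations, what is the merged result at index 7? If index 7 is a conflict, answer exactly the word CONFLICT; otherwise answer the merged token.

Answer: golf

Derivation:
Final LEFT:  [charlie, foxtrot, echo, alpha, bravo, delta, charlie, golf]
Final RIGHT: [charlie, foxtrot, echo, alpha, bravo, echo, golf, golf]
i=0: L=charlie R=charlie -> agree -> charlie
i=1: L=foxtrot R=foxtrot -> agree -> foxtrot
i=2: L=echo R=echo -> agree -> echo
i=3: L=alpha R=alpha -> agree -> alpha
i=4: L=bravo R=bravo -> agree -> bravo
i=5: L=delta=BASE, R=echo -> take RIGHT -> echo
i=6: L=charlie, R=golf=BASE -> take LEFT -> charlie
i=7: L=golf R=golf -> agree -> golf
Index 7 -> golf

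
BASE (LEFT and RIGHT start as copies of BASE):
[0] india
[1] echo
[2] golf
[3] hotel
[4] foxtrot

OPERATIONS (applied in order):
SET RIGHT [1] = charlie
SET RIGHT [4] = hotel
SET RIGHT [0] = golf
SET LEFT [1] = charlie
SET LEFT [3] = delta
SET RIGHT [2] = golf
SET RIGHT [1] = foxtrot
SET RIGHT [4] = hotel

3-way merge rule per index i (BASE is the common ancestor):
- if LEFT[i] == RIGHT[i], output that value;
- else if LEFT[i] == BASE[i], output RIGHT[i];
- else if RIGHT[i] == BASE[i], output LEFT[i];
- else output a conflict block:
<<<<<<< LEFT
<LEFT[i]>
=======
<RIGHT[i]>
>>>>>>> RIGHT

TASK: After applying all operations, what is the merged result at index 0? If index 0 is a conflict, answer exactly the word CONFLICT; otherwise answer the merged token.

Answer: golf

Derivation:
Final LEFT:  [india, charlie, golf, delta, foxtrot]
Final RIGHT: [golf, foxtrot, golf, hotel, hotel]
i=0: L=india=BASE, R=golf -> take RIGHT -> golf
i=1: BASE=echo L=charlie R=foxtrot all differ -> CONFLICT
i=2: L=golf R=golf -> agree -> golf
i=3: L=delta, R=hotel=BASE -> take LEFT -> delta
i=4: L=foxtrot=BASE, R=hotel -> take RIGHT -> hotel
Index 0 -> golf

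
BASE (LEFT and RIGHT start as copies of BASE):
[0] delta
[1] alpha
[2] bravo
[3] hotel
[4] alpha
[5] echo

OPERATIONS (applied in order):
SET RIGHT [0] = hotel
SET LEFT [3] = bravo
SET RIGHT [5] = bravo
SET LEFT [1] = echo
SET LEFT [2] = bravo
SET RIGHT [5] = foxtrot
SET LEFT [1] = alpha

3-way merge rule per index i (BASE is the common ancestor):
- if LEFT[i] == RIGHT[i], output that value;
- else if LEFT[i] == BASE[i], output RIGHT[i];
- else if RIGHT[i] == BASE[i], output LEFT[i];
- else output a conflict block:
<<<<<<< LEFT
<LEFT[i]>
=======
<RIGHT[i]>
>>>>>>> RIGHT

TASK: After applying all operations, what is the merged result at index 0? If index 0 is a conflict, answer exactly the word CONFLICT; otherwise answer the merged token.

Final LEFT:  [delta, alpha, bravo, bravo, alpha, echo]
Final RIGHT: [hotel, alpha, bravo, hotel, alpha, foxtrot]
i=0: L=delta=BASE, R=hotel -> take RIGHT -> hotel
i=1: L=alpha R=alpha -> agree -> alpha
i=2: L=bravo R=bravo -> agree -> bravo
i=3: L=bravo, R=hotel=BASE -> take LEFT -> bravo
i=4: L=alpha R=alpha -> agree -> alpha
i=5: L=echo=BASE, R=foxtrot -> take RIGHT -> foxtrot
Index 0 -> hotel

Answer: hotel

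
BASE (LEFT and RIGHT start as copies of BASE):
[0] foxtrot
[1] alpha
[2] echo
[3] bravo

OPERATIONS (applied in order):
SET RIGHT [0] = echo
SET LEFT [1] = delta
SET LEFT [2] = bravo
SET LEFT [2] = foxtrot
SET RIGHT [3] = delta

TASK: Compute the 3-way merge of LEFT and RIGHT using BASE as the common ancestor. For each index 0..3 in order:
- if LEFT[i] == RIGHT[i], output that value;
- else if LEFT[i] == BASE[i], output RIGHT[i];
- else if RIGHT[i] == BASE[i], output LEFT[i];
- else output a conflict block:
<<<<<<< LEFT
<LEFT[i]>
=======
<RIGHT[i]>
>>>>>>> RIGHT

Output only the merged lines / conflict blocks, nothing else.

Answer: echo
delta
foxtrot
delta

Derivation:
Final LEFT:  [foxtrot, delta, foxtrot, bravo]
Final RIGHT: [echo, alpha, echo, delta]
i=0: L=foxtrot=BASE, R=echo -> take RIGHT -> echo
i=1: L=delta, R=alpha=BASE -> take LEFT -> delta
i=2: L=foxtrot, R=echo=BASE -> take LEFT -> foxtrot
i=3: L=bravo=BASE, R=delta -> take RIGHT -> delta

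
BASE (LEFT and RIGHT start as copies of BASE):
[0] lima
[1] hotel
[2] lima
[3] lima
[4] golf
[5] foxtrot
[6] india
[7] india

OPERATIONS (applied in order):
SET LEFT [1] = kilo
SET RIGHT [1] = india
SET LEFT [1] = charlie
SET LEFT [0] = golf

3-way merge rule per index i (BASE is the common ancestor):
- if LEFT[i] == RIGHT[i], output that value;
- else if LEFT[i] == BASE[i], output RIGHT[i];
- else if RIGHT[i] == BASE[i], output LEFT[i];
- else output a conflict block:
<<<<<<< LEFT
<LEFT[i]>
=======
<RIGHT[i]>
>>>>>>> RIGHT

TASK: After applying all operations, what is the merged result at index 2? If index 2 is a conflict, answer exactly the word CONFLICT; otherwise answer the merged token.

Final LEFT:  [golf, charlie, lima, lima, golf, foxtrot, india, india]
Final RIGHT: [lima, india, lima, lima, golf, foxtrot, india, india]
i=0: L=golf, R=lima=BASE -> take LEFT -> golf
i=1: BASE=hotel L=charlie R=india all differ -> CONFLICT
i=2: L=lima R=lima -> agree -> lima
i=3: L=lima R=lima -> agree -> lima
i=4: L=golf R=golf -> agree -> golf
i=5: L=foxtrot R=foxtrot -> agree -> foxtrot
i=6: L=india R=india -> agree -> india
i=7: L=india R=india -> agree -> india
Index 2 -> lima

Answer: lima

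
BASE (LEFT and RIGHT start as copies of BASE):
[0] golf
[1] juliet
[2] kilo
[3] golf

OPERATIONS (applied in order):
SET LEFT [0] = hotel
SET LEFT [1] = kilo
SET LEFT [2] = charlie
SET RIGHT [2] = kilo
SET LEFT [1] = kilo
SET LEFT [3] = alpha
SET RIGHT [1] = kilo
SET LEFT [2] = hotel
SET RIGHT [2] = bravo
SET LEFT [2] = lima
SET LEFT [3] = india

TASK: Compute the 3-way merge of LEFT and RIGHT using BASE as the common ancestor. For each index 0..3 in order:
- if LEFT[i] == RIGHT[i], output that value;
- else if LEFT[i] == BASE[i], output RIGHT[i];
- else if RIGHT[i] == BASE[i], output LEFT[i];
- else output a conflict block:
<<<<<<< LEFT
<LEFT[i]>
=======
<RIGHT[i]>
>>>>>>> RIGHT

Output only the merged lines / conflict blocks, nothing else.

Answer: hotel
kilo
<<<<<<< LEFT
lima
=======
bravo
>>>>>>> RIGHT
india

Derivation:
Final LEFT:  [hotel, kilo, lima, india]
Final RIGHT: [golf, kilo, bravo, golf]
i=0: L=hotel, R=golf=BASE -> take LEFT -> hotel
i=1: L=kilo R=kilo -> agree -> kilo
i=2: BASE=kilo L=lima R=bravo all differ -> CONFLICT
i=3: L=india, R=golf=BASE -> take LEFT -> india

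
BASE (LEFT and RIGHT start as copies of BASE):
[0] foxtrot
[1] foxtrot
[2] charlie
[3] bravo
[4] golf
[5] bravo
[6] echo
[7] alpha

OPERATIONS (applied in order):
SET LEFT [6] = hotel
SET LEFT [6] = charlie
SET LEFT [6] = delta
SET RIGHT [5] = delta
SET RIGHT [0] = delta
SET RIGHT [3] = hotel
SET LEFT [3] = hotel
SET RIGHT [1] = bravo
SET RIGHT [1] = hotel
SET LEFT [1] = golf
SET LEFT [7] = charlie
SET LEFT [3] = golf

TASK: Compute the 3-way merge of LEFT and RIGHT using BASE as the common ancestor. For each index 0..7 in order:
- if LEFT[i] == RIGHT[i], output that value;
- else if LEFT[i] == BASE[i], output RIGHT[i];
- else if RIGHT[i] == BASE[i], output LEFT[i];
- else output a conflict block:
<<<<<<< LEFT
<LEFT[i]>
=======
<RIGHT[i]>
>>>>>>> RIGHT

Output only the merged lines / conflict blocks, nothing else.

Final LEFT:  [foxtrot, golf, charlie, golf, golf, bravo, delta, charlie]
Final RIGHT: [delta, hotel, charlie, hotel, golf, delta, echo, alpha]
i=0: L=foxtrot=BASE, R=delta -> take RIGHT -> delta
i=1: BASE=foxtrot L=golf R=hotel all differ -> CONFLICT
i=2: L=charlie R=charlie -> agree -> charlie
i=3: BASE=bravo L=golf R=hotel all differ -> CONFLICT
i=4: L=golf R=golf -> agree -> golf
i=5: L=bravo=BASE, R=delta -> take RIGHT -> delta
i=6: L=delta, R=echo=BASE -> take LEFT -> delta
i=7: L=charlie, R=alpha=BASE -> take LEFT -> charlie

Answer: delta
<<<<<<< LEFT
golf
=======
hotel
>>>>>>> RIGHT
charlie
<<<<<<< LEFT
golf
=======
hotel
>>>>>>> RIGHT
golf
delta
delta
charlie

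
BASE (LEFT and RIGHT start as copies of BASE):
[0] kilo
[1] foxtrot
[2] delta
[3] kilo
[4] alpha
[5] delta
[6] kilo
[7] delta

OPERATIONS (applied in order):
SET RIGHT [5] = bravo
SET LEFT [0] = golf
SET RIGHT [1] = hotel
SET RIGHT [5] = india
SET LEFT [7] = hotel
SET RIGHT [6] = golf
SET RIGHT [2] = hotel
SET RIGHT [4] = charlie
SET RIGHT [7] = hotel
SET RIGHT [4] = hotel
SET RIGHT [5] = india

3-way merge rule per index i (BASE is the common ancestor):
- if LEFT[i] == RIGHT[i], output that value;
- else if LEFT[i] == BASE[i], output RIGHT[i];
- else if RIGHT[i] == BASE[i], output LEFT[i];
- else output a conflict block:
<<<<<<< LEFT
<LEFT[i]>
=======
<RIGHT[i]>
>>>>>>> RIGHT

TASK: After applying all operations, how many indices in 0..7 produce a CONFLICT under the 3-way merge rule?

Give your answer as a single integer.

Final LEFT:  [golf, foxtrot, delta, kilo, alpha, delta, kilo, hotel]
Final RIGHT: [kilo, hotel, hotel, kilo, hotel, india, golf, hotel]
i=0: L=golf, R=kilo=BASE -> take LEFT -> golf
i=1: L=foxtrot=BASE, R=hotel -> take RIGHT -> hotel
i=2: L=delta=BASE, R=hotel -> take RIGHT -> hotel
i=3: L=kilo R=kilo -> agree -> kilo
i=4: L=alpha=BASE, R=hotel -> take RIGHT -> hotel
i=5: L=delta=BASE, R=india -> take RIGHT -> india
i=6: L=kilo=BASE, R=golf -> take RIGHT -> golf
i=7: L=hotel R=hotel -> agree -> hotel
Conflict count: 0

Answer: 0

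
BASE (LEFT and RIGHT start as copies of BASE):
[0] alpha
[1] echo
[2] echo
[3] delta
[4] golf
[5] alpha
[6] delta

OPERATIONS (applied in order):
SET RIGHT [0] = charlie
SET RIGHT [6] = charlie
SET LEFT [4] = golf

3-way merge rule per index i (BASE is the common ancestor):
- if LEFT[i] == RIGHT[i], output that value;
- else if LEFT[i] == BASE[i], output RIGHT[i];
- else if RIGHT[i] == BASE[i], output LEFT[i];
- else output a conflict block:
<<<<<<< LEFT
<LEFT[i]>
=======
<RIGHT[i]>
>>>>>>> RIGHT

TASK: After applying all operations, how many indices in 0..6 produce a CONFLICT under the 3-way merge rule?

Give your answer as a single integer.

Final LEFT:  [alpha, echo, echo, delta, golf, alpha, delta]
Final RIGHT: [charlie, echo, echo, delta, golf, alpha, charlie]
i=0: L=alpha=BASE, R=charlie -> take RIGHT -> charlie
i=1: L=echo R=echo -> agree -> echo
i=2: L=echo R=echo -> agree -> echo
i=3: L=delta R=delta -> agree -> delta
i=4: L=golf R=golf -> agree -> golf
i=5: L=alpha R=alpha -> agree -> alpha
i=6: L=delta=BASE, R=charlie -> take RIGHT -> charlie
Conflict count: 0

Answer: 0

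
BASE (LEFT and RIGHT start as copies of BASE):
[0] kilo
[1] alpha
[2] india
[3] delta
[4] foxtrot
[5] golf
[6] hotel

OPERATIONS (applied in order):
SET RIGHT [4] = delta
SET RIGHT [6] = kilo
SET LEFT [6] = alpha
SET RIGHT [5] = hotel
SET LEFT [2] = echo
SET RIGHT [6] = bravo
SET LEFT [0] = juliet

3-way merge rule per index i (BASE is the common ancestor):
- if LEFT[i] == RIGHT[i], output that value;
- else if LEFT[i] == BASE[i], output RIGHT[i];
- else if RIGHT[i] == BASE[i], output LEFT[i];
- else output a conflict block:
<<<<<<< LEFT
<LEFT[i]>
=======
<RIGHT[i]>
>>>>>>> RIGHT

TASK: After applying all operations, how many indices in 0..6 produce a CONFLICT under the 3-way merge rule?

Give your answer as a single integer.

Answer: 1

Derivation:
Final LEFT:  [juliet, alpha, echo, delta, foxtrot, golf, alpha]
Final RIGHT: [kilo, alpha, india, delta, delta, hotel, bravo]
i=0: L=juliet, R=kilo=BASE -> take LEFT -> juliet
i=1: L=alpha R=alpha -> agree -> alpha
i=2: L=echo, R=india=BASE -> take LEFT -> echo
i=3: L=delta R=delta -> agree -> delta
i=4: L=foxtrot=BASE, R=delta -> take RIGHT -> delta
i=5: L=golf=BASE, R=hotel -> take RIGHT -> hotel
i=6: BASE=hotel L=alpha R=bravo all differ -> CONFLICT
Conflict count: 1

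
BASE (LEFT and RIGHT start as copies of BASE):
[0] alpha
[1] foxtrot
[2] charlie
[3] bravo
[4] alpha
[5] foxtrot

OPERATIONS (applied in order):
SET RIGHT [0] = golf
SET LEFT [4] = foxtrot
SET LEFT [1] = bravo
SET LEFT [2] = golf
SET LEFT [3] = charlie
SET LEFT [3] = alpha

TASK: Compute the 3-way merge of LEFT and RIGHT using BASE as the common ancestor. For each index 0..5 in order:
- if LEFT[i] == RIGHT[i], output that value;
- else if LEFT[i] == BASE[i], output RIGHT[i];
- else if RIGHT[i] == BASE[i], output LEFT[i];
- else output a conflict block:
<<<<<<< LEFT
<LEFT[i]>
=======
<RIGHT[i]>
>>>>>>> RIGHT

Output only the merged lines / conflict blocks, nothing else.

Answer: golf
bravo
golf
alpha
foxtrot
foxtrot

Derivation:
Final LEFT:  [alpha, bravo, golf, alpha, foxtrot, foxtrot]
Final RIGHT: [golf, foxtrot, charlie, bravo, alpha, foxtrot]
i=0: L=alpha=BASE, R=golf -> take RIGHT -> golf
i=1: L=bravo, R=foxtrot=BASE -> take LEFT -> bravo
i=2: L=golf, R=charlie=BASE -> take LEFT -> golf
i=3: L=alpha, R=bravo=BASE -> take LEFT -> alpha
i=4: L=foxtrot, R=alpha=BASE -> take LEFT -> foxtrot
i=5: L=foxtrot R=foxtrot -> agree -> foxtrot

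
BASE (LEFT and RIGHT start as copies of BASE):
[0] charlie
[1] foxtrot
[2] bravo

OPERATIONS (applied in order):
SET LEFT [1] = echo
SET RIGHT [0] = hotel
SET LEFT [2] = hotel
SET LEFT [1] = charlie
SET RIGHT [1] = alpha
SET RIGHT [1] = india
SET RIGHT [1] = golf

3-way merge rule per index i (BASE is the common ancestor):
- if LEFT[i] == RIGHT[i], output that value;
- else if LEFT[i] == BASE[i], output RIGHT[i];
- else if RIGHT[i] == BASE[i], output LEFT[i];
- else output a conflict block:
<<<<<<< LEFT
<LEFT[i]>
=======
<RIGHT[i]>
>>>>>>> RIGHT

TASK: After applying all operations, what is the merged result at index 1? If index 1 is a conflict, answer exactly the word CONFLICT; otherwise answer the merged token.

Answer: CONFLICT

Derivation:
Final LEFT:  [charlie, charlie, hotel]
Final RIGHT: [hotel, golf, bravo]
i=0: L=charlie=BASE, R=hotel -> take RIGHT -> hotel
i=1: BASE=foxtrot L=charlie R=golf all differ -> CONFLICT
i=2: L=hotel, R=bravo=BASE -> take LEFT -> hotel
Index 1 -> CONFLICT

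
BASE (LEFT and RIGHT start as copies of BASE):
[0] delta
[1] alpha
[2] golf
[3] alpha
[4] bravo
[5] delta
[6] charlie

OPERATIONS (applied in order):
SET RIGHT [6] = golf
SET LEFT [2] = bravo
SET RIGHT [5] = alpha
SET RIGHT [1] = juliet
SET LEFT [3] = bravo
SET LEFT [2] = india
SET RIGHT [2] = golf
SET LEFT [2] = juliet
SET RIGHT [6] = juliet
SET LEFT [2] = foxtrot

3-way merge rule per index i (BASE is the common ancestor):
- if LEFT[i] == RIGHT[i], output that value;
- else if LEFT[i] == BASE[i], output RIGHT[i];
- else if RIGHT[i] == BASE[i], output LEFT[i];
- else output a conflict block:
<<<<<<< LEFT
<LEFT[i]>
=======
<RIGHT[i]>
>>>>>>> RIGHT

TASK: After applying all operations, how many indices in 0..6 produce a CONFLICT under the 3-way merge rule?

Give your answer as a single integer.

Final LEFT:  [delta, alpha, foxtrot, bravo, bravo, delta, charlie]
Final RIGHT: [delta, juliet, golf, alpha, bravo, alpha, juliet]
i=0: L=delta R=delta -> agree -> delta
i=1: L=alpha=BASE, R=juliet -> take RIGHT -> juliet
i=2: L=foxtrot, R=golf=BASE -> take LEFT -> foxtrot
i=3: L=bravo, R=alpha=BASE -> take LEFT -> bravo
i=4: L=bravo R=bravo -> agree -> bravo
i=5: L=delta=BASE, R=alpha -> take RIGHT -> alpha
i=6: L=charlie=BASE, R=juliet -> take RIGHT -> juliet
Conflict count: 0

Answer: 0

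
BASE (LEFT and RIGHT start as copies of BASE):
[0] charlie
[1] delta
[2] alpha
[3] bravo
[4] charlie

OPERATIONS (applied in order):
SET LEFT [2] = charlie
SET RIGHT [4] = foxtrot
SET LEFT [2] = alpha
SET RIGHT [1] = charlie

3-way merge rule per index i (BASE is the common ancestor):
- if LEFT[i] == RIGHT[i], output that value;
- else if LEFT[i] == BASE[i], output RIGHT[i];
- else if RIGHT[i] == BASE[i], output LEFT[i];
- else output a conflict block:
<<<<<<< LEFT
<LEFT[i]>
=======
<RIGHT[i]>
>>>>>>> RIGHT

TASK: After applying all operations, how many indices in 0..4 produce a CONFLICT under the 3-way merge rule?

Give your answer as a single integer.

Final LEFT:  [charlie, delta, alpha, bravo, charlie]
Final RIGHT: [charlie, charlie, alpha, bravo, foxtrot]
i=0: L=charlie R=charlie -> agree -> charlie
i=1: L=delta=BASE, R=charlie -> take RIGHT -> charlie
i=2: L=alpha R=alpha -> agree -> alpha
i=3: L=bravo R=bravo -> agree -> bravo
i=4: L=charlie=BASE, R=foxtrot -> take RIGHT -> foxtrot
Conflict count: 0

Answer: 0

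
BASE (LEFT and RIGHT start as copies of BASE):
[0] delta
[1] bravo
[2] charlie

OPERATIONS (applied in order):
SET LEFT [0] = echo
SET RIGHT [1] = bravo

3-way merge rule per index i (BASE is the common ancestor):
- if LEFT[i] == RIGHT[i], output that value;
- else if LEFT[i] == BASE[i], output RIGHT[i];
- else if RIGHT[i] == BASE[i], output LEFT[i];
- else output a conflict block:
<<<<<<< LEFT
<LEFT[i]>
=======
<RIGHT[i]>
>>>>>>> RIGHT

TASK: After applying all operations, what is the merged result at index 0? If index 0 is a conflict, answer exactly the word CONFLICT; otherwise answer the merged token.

Answer: echo

Derivation:
Final LEFT:  [echo, bravo, charlie]
Final RIGHT: [delta, bravo, charlie]
i=0: L=echo, R=delta=BASE -> take LEFT -> echo
i=1: L=bravo R=bravo -> agree -> bravo
i=2: L=charlie R=charlie -> agree -> charlie
Index 0 -> echo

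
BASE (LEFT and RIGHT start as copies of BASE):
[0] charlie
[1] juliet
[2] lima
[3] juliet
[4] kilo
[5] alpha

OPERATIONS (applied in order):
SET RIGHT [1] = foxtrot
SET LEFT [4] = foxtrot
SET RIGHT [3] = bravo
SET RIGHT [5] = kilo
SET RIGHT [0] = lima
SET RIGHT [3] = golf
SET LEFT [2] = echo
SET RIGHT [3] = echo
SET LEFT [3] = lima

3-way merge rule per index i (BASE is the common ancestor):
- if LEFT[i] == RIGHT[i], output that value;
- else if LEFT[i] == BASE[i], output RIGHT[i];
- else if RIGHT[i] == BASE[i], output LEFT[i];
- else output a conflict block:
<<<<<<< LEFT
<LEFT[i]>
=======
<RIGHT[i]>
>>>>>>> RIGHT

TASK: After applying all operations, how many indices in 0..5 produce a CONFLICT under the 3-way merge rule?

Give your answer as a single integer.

Final LEFT:  [charlie, juliet, echo, lima, foxtrot, alpha]
Final RIGHT: [lima, foxtrot, lima, echo, kilo, kilo]
i=0: L=charlie=BASE, R=lima -> take RIGHT -> lima
i=1: L=juliet=BASE, R=foxtrot -> take RIGHT -> foxtrot
i=2: L=echo, R=lima=BASE -> take LEFT -> echo
i=3: BASE=juliet L=lima R=echo all differ -> CONFLICT
i=4: L=foxtrot, R=kilo=BASE -> take LEFT -> foxtrot
i=5: L=alpha=BASE, R=kilo -> take RIGHT -> kilo
Conflict count: 1

Answer: 1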